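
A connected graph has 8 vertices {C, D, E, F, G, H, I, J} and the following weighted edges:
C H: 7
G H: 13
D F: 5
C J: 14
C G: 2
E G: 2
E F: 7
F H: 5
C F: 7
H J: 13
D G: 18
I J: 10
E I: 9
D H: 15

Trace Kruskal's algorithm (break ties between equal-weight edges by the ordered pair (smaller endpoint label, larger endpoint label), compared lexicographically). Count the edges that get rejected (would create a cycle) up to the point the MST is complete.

Kruskal's algorithm — process edges by increasing weight (ties by edge label):
C G (2): add — endpoints in different components.
E G (2): add — endpoints in different components.
D F (5): add — endpoints in different components.
F H (5): add — endpoints in different components.
C F (7): add — endpoints in different components.
C H (7): skip — C and H already connected.
E F (7): skip — E and F already connected.
E I (9): add — endpoints in different components.
I J (10): add — endpoints in different components.
Edges rejected before the tree was complete: 2.

2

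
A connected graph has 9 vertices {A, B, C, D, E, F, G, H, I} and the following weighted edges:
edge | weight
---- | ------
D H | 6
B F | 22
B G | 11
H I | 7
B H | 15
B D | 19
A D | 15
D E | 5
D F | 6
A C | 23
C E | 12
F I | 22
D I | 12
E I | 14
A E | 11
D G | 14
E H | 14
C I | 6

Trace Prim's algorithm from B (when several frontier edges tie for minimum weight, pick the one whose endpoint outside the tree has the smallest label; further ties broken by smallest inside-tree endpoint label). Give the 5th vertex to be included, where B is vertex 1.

F

Prim's algorithm from B:
Step 1: cheapest edge leaving the tree is B G (11); add G.
Step 2: cheapest edge leaving the tree is D G (14); add D.
Step 3: cheapest edge leaving the tree is D E (5); add E.
Step 4: cheapest edge leaving the tree is D F (6); add F.
Step 5: cheapest edge leaving the tree is D H (6); add H.
Step 6: cheapest edge leaving the tree is H I (7); add I.
Step 7: cheapest edge leaving the tree is C I (6); add C.
Step 8: cheapest edge leaving the tree is A E (11); add A.
Vertex order: B, G, D, E, F, H, I, C, A. The 5th vertex is F.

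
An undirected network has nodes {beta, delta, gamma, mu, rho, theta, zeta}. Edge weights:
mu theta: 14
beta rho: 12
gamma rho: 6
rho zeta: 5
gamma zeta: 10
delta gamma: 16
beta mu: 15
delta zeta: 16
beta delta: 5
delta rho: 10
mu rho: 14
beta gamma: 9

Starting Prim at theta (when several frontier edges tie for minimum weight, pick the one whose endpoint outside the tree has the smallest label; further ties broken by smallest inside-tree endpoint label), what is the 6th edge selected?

Prim's algorithm from theta:
Step 1: cheapest edge leaving the tree is mu theta (14); add mu.
Step 2: cheapest edge leaving the tree is mu rho (14); add rho.
Step 3: cheapest edge leaving the tree is rho zeta (5); add zeta.
Step 4: cheapest edge leaving the tree is gamma rho (6); add gamma.
Step 5: cheapest edge leaving the tree is beta gamma (9); add beta.
Step 6: cheapest edge leaving the tree is beta delta (5); add delta.
The 6th edge added is beta delta.

beta-delta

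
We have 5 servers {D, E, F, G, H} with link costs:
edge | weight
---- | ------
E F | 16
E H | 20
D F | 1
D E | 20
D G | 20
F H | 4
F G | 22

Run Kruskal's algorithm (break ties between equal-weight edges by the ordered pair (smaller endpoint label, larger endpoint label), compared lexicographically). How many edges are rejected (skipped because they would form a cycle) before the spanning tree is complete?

1

Sort edges by weight, then run Kruskal:
D F (1): add — endpoints in different components.
F H (4): add — endpoints in different components.
E F (16): add — endpoints in different components.
D E (20): skip — D and E already connected.
D G (20): add — endpoints in different components.
Edges rejected before the tree was complete: 1.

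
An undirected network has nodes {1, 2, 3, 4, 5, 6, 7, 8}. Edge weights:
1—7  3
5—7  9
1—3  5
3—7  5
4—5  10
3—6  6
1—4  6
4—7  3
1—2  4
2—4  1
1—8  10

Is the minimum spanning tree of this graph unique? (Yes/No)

No

Sort edges by weight, then run Kruskal:
2—4 (1): add — endpoints in different components.
1—7 (3): add — endpoints in different components.
4—7 (3): add — endpoints in different components.
1—2 (4): skip — 1 and 2 already connected.
1—3 (5): add — endpoints in different components.
3—7 (5): skip — 3 and 7 already connected.
1—4 (6): skip — 1 and 4 already connected.
3—6 (6): add — endpoints in different components.
5—7 (9): add — endpoints in different components.
1—8 (10): add — endpoints in different components.
Non-tree edge 3—7 has weight 5, equal to the heaviest edge on its tree cycle — swapping gives another MST of the same weight. Not unique.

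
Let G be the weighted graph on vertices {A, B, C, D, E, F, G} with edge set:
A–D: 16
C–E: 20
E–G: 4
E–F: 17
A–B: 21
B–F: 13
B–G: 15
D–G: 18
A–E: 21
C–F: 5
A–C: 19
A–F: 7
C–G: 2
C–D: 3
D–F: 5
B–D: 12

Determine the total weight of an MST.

Grow the tree from G using Prim:
Step 1: cheapest edge leaving the tree is C–G (2); add C.
Step 2: cheapest edge leaving the tree is C–D (3); add D.
Step 3: cheapest edge leaving the tree is E–G (4); add E.
Step 4: cheapest edge leaving the tree is C–F (5); add F.
Step 5: cheapest edge leaving the tree is A–F (7); add A.
Step 6: cheapest edge leaving the tree is B–D (12); add B.
MST edges: C–G, C–D, E–G, C–F, A–F, B–D; total weight 2+3+4+5+7+12 = 33.

33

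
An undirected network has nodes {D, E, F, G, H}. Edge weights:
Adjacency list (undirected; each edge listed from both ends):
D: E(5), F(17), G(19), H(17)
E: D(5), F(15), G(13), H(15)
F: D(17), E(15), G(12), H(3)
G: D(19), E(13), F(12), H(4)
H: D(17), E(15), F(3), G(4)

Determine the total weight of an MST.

25

Kruskal's algorithm — process edges by increasing weight (ties by edge label):
F–H (3): add. Components now {D} {E} {F,H} {G}
G–H (4): add. Components now {D} {E} {F,G,H}
D–E (5): add. Components now {D,E} {F,G,H}
F–G (12): skip — F and G already connected.
E–G (13): add. Components now {D,E,F,G,H}
MST edges: F–H, G–H, D–E, E–G; total weight 3+4+5+13 = 25.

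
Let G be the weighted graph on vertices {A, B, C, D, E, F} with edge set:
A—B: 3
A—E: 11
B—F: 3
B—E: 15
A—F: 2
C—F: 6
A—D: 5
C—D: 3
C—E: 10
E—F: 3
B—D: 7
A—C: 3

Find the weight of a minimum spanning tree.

Kruskal's algorithm — process edges by increasing weight (ties by edge label):
A—F (2): add. Components now {A,F} {B} {C} {D} {E}
A—B (3): add. Components now {A,B,F} {C} {D} {E}
A—C (3): add. Components now {A,B,C,F} {D} {E}
B—F (3): skip — B and F already connected.
C—D (3): add. Components now {A,B,C,D,F} {E}
E—F (3): add. Components now {A,B,C,D,E,F}
MST edges: A—F, A—B, A—C, C—D, E—F; total weight 2+3+3+3+3 = 14.

14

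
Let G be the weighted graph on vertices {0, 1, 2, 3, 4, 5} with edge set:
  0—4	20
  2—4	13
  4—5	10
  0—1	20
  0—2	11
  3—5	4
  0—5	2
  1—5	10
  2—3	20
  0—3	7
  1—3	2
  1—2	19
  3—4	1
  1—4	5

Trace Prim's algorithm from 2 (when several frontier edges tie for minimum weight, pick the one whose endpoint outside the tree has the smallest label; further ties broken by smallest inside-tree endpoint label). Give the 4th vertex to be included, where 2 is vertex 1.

Prim, starting at 2.
Step 1: frontier [0—2 11, 2—4 13, 1—2 19, 2—3 20] → take 0—2 (11); add 0.
Step 2: frontier [0—5 2, 0—3 7, 0—1 20, 0—4 20, 2—4 13, 1—2 19, 2—3 20] → take 0—5 (2); add 5.
Step 3: frontier [0—3 7, 0—1 20, 0—4 20, 2—4 13, 1—2 19, 2—3 20, 3—5 4, 1—5 10, 4—5 10] → take 3—5 (4); add 3.
Step 4: frontier [0—1 20, 0—4 20, 2—4 13, 1—2 19, 3—4 1, 1—3 2, 1—5 10, 4—5 10] → take 3—4 (1); add 4.
Step 5: frontier [0—1 20, 1—2 19, 1—3 2, 1—4 5, 1—5 10] → take 1—3 (2); add 1.
Vertex order: 2, 0, 5, 3, 4, 1. The 4th vertex is 3.

3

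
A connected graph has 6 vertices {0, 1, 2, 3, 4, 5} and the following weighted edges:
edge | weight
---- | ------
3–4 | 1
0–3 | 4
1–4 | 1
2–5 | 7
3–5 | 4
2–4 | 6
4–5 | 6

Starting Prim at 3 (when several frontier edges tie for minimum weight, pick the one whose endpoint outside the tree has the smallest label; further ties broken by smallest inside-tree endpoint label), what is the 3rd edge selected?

0-3

Grow the tree from 3 using Prim:
Step 1: frontier [3–4 1, 0–3 4, 3–5 4] → take 3–4 (1); add 4.
Step 2: frontier [0–3 4, 3–5 4, 1–4 1, 2–4 6, 4–5 6] → take 1–4 (1); add 1.
Step 3: frontier [0–3 4, 3–5 4, 2–4 6, 4–5 6] → take 0–3 (4); add 0.
Step 4: frontier [3–5 4, 2–4 6, 4–5 6] → take 3–5 (4); add 5.
Step 5: frontier [2–4 6, 2–5 7] → take 2–4 (6); add 2.
The 3rd edge added is 0–3.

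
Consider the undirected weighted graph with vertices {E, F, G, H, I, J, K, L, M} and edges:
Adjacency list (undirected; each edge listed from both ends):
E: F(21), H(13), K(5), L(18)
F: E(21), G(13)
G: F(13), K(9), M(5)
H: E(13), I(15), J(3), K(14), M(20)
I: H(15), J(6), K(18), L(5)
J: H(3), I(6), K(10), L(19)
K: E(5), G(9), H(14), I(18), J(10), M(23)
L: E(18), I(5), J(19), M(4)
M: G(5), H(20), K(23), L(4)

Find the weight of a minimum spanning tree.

50

Kruskal's algorithm — process edges by increasing weight (ties by edge label):
H J (3): add — endpoints in different components.
L M (4): add — endpoints in different components.
E K (5): add — endpoints in different components.
G M (5): add — endpoints in different components.
I L (5): add — endpoints in different components.
I J (6): add — endpoints in different components.
G K (9): add — endpoints in different components.
J K (10): skip — J and K already connected.
E H (13): skip — E and H already connected.
F G (13): add — endpoints in different components.
MST edges: H J, L M, E K, G M, I L, I J, G K, F G; total weight 3+4+5+5+5+6+9+13 = 50.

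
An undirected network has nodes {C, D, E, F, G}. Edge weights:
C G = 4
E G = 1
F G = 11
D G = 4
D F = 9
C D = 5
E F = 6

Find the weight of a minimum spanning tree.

15

Kruskal: consider edges lightest-first.
E G (1): add — endpoints in different components.
C G (4): add — endpoints in different components.
D G (4): add — endpoints in different components.
C D (5): skip — C and D already connected.
E F (6): add — endpoints in different components.
MST edges: E G, C G, D G, E F; total weight 1+4+4+6 = 15.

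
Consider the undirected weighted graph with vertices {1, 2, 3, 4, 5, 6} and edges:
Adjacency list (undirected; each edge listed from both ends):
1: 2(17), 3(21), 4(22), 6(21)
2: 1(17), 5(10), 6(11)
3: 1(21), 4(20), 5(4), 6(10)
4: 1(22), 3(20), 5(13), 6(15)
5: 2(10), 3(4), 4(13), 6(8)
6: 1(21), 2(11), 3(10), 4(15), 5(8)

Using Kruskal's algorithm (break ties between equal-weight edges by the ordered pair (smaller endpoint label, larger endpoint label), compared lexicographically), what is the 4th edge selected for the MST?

4-5

Sort edges by weight, then run Kruskal:
3-5 (4): add. Components now {1} {2} {3,5} {4} {6}
5-6 (8): add. Components now {1} {2} {3,5,6} {4}
2-5 (10): add. Components now {1} {2,3,5,6} {4}
3-6 (10): skip — 3 and 6 already connected.
2-6 (11): skip — 2 and 6 already connected.
4-5 (13): add. Components now {1} {2,3,4,5,6}
4-6 (15): skip — 4 and 6 already connected.
1-2 (17): add. Components now {1,2,3,4,5,6}
The 4th edge added is 4-5.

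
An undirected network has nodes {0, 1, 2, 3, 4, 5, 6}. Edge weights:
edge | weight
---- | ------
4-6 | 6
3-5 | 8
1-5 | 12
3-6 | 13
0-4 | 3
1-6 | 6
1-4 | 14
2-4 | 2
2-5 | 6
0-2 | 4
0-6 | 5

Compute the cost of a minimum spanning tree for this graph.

Grow the tree from 6 using Prim:
Step 1: frontier [0-6 5, 1-6 6, 4-6 6, 3-6 13] → take 0-6 (5); add 0.
Step 2: frontier [0-4 3, 0-2 4, 1-6 6, 4-6 6, 3-6 13] → take 0-4 (3); add 4.
Step 3: frontier [0-2 4, 2-4 2, 1-4 14, 1-6 6, 3-6 13] → take 2-4 (2); add 2.
Step 4: frontier [2-5 6, 1-4 14, 1-6 6, 3-6 13] → take 1-6 (6); add 1.
Step 5: frontier [1-5 12, 2-5 6, 3-6 13] → take 2-5 (6); add 5.
Step 6: frontier [3-5 8, 3-6 13] → take 3-5 (8); add 3.
MST edges: 0-6, 0-4, 2-4, 1-6, 2-5, 3-5; total weight 5+3+2+6+6+8 = 30.

30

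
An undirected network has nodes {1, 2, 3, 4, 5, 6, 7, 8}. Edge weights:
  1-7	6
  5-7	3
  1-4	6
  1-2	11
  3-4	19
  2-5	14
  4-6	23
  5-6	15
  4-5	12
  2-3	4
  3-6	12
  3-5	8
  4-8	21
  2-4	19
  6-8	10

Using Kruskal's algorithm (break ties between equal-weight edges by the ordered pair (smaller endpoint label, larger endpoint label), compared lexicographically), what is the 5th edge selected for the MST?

Sort edges by weight, then run Kruskal:
5-7 (3): add — endpoints in different components.
2-3 (4): add — endpoints in different components.
1-4 (6): add — endpoints in different components.
1-7 (6): add — endpoints in different components.
3-5 (8): add — endpoints in different components.
6-8 (10): add — endpoints in different components.
1-2 (11): skip — 1 and 2 already connected.
3-6 (12): add — endpoints in different components.
The 5th edge added is 3-5.

3-5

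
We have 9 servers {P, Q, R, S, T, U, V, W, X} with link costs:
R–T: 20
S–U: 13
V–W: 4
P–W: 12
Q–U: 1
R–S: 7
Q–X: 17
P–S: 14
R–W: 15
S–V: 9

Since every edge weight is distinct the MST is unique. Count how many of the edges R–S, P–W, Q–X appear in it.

3

Kruskal's algorithm — process edges by increasing weight (ties by edge label):
Q–U (1): add — endpoints in different components.
V–W (4): add — endpoints in different components.
R–S (7): add — endpoints in different components.
S–V (9): add — endpoints in different components.
P–W (12): add — endpoints in different components.
S–U (13): add — endpoints in different components.
P–S (14): skip — P and S already connected.
R–W (15): skip — R and W already connected.
Q–X (17): add — endpoints in different components.
R–T (20): add — endpoints in different components.
MST edge set: {Q–U, V–W, R–S, S–V, P–W, S–U, Q–X, R–T}.
Of the listed edges, {R–S, P–W, Q–X} are in the MST → 3.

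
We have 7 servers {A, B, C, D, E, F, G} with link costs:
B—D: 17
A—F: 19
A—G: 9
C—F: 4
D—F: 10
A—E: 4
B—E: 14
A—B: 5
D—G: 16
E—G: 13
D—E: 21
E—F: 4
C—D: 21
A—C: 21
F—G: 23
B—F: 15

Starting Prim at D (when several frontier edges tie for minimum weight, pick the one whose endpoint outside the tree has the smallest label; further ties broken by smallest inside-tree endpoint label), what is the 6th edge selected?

A-G

Grow the tree from D using Prim:
Step 1: cheapest edge leaving the tree is D—F (10); add F.
Step 2: cheapest edge leaving the tree is C—F (4); add C.
Step 3: cheapest edge leaving the tree is E—F (4); add E.
Step 4: cheapest edge leaving the tree is A—E (4); add A.
Step 5: cheapest edge leaving the tree is A—B (5); add B.
Step 6: cheapest edge leaving the tree is A—G (9); add G.
The 6th edge added is A—G.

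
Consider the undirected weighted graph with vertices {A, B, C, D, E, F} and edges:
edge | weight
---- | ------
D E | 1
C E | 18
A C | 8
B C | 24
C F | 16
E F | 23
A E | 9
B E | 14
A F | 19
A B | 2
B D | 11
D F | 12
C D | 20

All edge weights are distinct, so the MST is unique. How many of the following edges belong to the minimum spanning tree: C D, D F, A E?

2

Kruskal's algorithm — process edges by increasing weight (ties by edge label):
D E (1): add. Components now {A} {B} {C} {D,E} {F}
A B (2): add. Components now {A,B} {C} {D,E} {F}
A C (8): add. Components now {A,B,C} {D,E} {F}
A E (9): add. Components now {A,B,C,D,E} {F}
B D (11): skip — B and D already connected.
D F (12): add. Components now {A,B,C,D,E,F}
MST edge set: {D E, A B, A C, A E, D F}.
Of the listed edges, {D F, A E} are in the MST → 2.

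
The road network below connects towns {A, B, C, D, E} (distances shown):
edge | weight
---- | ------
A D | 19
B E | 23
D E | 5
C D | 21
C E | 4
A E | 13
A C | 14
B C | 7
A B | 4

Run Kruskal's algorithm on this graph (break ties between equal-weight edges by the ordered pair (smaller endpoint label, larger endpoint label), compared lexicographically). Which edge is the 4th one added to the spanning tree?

B-C

Kruskal's algorithm — process edges by increasing weight (ties by edge label):
A B (4): add. Components now {A,B} {C} {D} {E}
C E (4): add. Components now {A,B} {C,E} {D}
D E (5): add. Components now {A,B} {C,D,E}
B C (7): add. Components now {A,B,C,D,E}
The 4th edge added is B C.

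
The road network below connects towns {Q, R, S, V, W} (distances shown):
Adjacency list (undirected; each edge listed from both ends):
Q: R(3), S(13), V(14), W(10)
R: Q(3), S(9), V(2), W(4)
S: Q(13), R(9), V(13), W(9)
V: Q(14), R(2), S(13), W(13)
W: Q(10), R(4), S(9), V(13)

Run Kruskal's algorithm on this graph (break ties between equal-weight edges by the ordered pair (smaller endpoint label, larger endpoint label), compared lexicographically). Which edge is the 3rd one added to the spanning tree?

Kruskal: consider edges lightest-first.
R–V (2): add. Components now {W} {Q} {R,V} {S}
Q–R (3): add. Components now {W} {Q,R,V} {S}
R–W (4): add. Components now {Q,R,V,W} {S}
R–S (9): add. Components now {Q,R,S,V,W}
The 3rd edge added is R–W.

R-W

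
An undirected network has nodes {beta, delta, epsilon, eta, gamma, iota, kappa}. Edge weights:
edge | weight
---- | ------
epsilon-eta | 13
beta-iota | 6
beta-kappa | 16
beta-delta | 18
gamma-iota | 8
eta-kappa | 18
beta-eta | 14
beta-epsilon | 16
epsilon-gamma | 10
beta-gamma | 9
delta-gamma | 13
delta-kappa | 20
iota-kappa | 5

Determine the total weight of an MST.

Kruskal: consider edges lightest-first.
iota-kappa (5): add — endpoints in different components.
beta-iota (6): add — endpoints in different components.
gamma-iota (8): add — endpoints in different components.
beta-gamma (9): skip — gamma and beta already connected.
epsilon-gamma (10): add — endpoints in different components.
delta-gamma (13): add — endpoints in different components.
epsilon-eta (13): add — endpoints in different components.
MST edges: iota-kappa, beta-iota, gamma-iota, epsilon-gamma, delta-gamma, epsilon-eta; total weight 5+6+8+10+13+13 = 55.

55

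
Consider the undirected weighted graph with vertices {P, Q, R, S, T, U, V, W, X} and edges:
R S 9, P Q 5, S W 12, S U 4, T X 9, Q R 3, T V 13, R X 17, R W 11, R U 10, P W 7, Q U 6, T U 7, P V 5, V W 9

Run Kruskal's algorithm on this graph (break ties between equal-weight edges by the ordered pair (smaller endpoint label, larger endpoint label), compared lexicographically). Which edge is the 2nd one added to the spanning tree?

Sort edges by weight, then run Kruskal:
Q R (3): add — endpoints in different components.
S U (4): add — endpoints in different components.
P Q (5): add — endpoints in different components.
P V (5): add — endpoints in different components.
Q U (6): add — endpoints in different components.
P W (7): add — endpoints in different components.
T U (7): add — endpoints in different components.
R S (9): skip — R and S already connected.
T X (9): add — endpoints in different components.
The 2nd edge added is S U.

S-U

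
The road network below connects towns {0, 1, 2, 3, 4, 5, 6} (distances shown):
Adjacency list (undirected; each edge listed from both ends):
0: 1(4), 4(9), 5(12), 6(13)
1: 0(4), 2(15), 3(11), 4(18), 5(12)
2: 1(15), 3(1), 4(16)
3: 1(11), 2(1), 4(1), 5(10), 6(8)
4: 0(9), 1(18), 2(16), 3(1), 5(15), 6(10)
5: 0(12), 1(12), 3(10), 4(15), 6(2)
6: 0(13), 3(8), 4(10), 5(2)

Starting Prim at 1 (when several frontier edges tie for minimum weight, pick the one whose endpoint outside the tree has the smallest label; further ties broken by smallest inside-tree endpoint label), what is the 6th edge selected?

5-6

Prim's algorithm from 1:
Step 1: cheapest edge leaving the tree is 0 1 (4); add 0.
Step 2: cheapest edge leaving the tree is 0 4 (9); add 4.
Step 3: cheapest edge leaving the tree is 3 4 (1); add 3.
Step 4: cheapest edge leaving the tree is 2 3 (1); add 2.
Step 5: cheapest edge leaving the tree is 3 6 (8); add 6.
Step 6: cheapest edge leaving the tree is 5 6 (2); add 5.
The 6th edge added is 5 6.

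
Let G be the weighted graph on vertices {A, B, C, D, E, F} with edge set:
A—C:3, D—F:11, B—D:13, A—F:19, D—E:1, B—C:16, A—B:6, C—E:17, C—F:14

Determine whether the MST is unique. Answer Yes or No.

Sort edges by weight, then run Kruskal:
D—E (1): add. Components now {A} {B} {C} {D,E} {F}
A—C (3): add. Components now {A,C} {B} {D,E} {F}
A—B (6): add. Components now {A,B,C} {D,E} {F}
D—F (11): add. Components now {A,B,C} {D,E,F}
B—D (13): add. Components now {A,B,C,D,E,F}
Every non-tree edge has weight strictly greater than the heaviest edge on the tree path between its endpoints, so the MST is unique.

Yes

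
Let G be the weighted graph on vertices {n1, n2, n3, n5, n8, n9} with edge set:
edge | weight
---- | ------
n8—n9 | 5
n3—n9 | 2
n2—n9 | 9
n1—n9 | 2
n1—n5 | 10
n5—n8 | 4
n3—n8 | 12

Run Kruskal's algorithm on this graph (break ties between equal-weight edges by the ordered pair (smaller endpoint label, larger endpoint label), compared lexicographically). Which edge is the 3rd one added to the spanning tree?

Sort edges by weight, then run Kruskal:
n1—n9 (2): add. Components now {n2} {n1,n9} {n3} {n8} {n5}
n3—n9 (2): add. Components now {n2} {n1,n3,n9} {n8} {n5}
n5—n8 (4): add. Components now {n2} {n1,n3,n9} {n5,n8}
n8—n9 (5): add. Components now {n2} {n1,n3,n5,n8,n9}
n2—n9 (9): add. Components now {n1,n2,n3,n5,n8,n9}
The 3rd edge added is n5—n8.

n5-n8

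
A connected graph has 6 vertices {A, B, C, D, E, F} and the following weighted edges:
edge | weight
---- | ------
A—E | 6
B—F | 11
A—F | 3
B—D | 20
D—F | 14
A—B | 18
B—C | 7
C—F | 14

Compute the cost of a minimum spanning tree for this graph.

41

Prim's algorithm from B:
Step 1: frontier [B—C 7, B—F 11, A—B 18, B—D 20] → take B—C (7); add C.
Step 2: frontier [B—F 11, A—B 18, B—D 20, C—F 14] → take B—F (11); add F.
Step 3: frontier [A—B 18, B—D 20, A—F 3, D—F 14] → take A—F (3); add A.
Step 4: frontier [A—E 6, B—D 20, D—F 14] → take A—E (6); add E.
Step 5: frontier [B—D 20, D—F 14] → take D—F (14); add D.
MST edges: B—C, B—F, A—F, A—E, D—F; total weight 7+11+3+6+14 = 41.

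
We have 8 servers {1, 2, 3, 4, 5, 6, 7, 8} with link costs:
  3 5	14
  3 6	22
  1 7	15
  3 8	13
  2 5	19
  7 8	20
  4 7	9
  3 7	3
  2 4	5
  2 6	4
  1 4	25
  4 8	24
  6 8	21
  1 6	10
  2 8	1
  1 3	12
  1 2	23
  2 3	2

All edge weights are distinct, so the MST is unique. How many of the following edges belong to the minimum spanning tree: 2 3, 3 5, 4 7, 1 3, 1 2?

Kruskal: consider edges lightest-first.
2 8 (1): add — endpoints in different components.
2 3 (2): add — endpoints in different components.
3 7 (3): add — endpoints in different components.
2 6 (4): add — endpoints in different components.
2 4 (5): add — endpoints in different components.
4 7 (9): skip — 4 and 7 already connected.
1 6 (10): add — endpoints in different components.
1 3 (12): skip — 1 and 3 already connected.
3 8 (13): skip — 3 and 8 already connected.
3 5 (14): add — endpoints in different components.
MST edge set: {2 8, 2 3, 3 7, 2 6, 2 4, 1 6, 3 5}.
Of the listed edges, {2 3, 3 5} are in the MST → 2.

2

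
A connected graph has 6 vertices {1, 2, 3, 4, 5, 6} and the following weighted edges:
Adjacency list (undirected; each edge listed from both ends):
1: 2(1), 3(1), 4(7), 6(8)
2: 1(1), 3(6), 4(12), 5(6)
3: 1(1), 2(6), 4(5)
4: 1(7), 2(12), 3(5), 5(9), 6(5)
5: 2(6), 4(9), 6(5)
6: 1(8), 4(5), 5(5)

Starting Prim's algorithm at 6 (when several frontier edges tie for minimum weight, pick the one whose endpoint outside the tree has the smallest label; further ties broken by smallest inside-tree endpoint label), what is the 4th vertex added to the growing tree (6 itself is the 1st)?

1

Grow the tree from 6 using Prim:
Step 1: cheapest edge leaving the tree is 4 6 (5); add 4.
Step 2: cheapest edge leaving the tree is 3 4 (5); add 3.
Step 3: cheapest edge leaving the tree is 1 3 (1); add 1.
Step 4: cheapest edge leaving the tree is 1 2 (1); add 2.
Step 5: cheapest edge leaving the tree is 5 6 (5); add 5.
Vertex order: 6, 4, 3, 1, 2, 5. The 4th vertex is 1.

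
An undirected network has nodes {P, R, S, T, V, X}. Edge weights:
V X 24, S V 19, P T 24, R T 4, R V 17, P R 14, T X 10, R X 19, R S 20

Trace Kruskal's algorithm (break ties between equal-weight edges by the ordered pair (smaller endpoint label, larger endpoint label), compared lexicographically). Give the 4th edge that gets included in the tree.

R-V

Kruskal's algorithm — process edges by increasing weight (ties by edge label):
R T (4): add — endpoints in different components.
T X (10): add — endpoints in different components.
P R (14): add — endpoints in different components.
R V (17): add — endpoints in different components.
R X (19): skip — R and X already connected.
S V (19): add — endpoints in different components.
The 4th edge added is R V.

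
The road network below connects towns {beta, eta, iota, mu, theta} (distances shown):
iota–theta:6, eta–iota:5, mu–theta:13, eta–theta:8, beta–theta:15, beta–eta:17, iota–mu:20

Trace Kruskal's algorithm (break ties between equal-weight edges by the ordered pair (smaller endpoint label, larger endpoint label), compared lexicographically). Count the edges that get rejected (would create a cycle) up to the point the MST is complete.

Kruskal's algorithm — process edges by increasing weight (ties by edge label):
eta–iota (5): add — endpoints in different components.
iota–theta (6): add — endpoints in different components.
eta–theta (8): skip — theta and eta already connected.
mu–theta (13): add — endpoints in different components.
beta–theta (15): add — endpoints in different components.
Edges rejected before the tree was complete: 1.

1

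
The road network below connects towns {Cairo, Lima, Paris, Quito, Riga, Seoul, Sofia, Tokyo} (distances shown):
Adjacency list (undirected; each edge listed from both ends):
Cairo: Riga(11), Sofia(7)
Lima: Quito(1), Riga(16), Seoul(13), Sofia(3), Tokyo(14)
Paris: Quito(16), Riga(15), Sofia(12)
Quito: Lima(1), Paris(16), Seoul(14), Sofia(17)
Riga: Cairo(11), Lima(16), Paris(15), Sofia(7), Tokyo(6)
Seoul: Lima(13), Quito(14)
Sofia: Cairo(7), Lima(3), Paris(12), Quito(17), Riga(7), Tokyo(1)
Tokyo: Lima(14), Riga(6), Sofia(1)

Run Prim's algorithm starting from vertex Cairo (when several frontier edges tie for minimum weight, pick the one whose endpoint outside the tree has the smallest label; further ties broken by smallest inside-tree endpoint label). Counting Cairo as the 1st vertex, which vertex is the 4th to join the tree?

Prim's algorithm from Cairo:
Step 1: cheapest edge leaving the tree is Cairo—Sofia (7); add Sofia.
Step 2: cheapest edge leaving the tree is Sofia—Tokyo (1); add Tokyo.
Step 3: cheapest edge leaving the tree is Lima—Sofia (3); add Lima.
Step 4: cheapest edge leaving the tree is Lima—Quito (1); add Quito.
Step 5: cheapest edge leaving the tree is Riga—Tokyo (6); add Riga.
Step 6: cheapest edge leaving the tree is Paris—Sofia (12); add Paris.
Step 7: cheapest edge leaving the tree is Lima—Seoul (13); add Seoul.
Vertex order: Cairo, Sofia, Tokyo, Lima, Quito, Riga, Paris, Seoul. The 4th vertex is Lima.

Lima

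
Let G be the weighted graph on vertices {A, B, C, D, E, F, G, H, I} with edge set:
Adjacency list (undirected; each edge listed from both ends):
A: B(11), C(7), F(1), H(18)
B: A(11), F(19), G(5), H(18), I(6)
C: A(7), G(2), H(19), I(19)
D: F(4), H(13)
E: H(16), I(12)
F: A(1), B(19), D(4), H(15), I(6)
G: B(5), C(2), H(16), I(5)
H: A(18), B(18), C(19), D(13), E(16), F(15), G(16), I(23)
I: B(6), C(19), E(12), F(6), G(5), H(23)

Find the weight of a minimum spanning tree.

48

Kruskal's algorithm — process edges by increasing weight (ties by edge label):
A–F (1): add — endpoints in different components.
C–G (2): add — endpoints in different components.
D–F (4): add — endpoints in different components.
B–G (5): add — endpoints in different components.
G–I (5): add — endpoints in different components.
B–I (6): skip — B and I already connected.
F–I (6): add — endpoints in different components.
A–C (7): skip — A and C already connected.
A–B (11): skip — A and B already connected.
E–I (12): add — endpoints in different components.
D–H (13): add — endpoints in different components.
MST edges: A–F, C–G, D–F, B–G, G–I, F–I, E–I, D–H; total weight 1+2+4+5+5+6+12+13 = 48.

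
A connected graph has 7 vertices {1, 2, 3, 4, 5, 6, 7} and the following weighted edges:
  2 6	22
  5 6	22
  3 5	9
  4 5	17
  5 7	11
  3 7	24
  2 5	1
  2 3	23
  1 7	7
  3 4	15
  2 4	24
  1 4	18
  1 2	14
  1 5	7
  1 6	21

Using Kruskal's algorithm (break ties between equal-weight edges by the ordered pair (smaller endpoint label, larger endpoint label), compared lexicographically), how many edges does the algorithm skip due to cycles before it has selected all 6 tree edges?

Kruskal's algorithm — process edges by increasing weight (ties by edge label):
2 5 (1): add — endpoints in different components.
1 5 (7): add — endpoints in different components.
1 7 (7): add — endpoints in different components.
3 5 (9): add — endpoints in different components.
5 7 (11): skip — 5 and 7 already connected.
1 2 (14): skip — 1 and 2 already connected.
3 4 (15): add — endpoints in different components.
4 5 (17): skip — 4 and 5 already connected.
1 4 (18): skip — 1 and 4 already connected.
1 6 (21): add — endpoints in different components.
Edges rejected before the tree was complete: 4.

4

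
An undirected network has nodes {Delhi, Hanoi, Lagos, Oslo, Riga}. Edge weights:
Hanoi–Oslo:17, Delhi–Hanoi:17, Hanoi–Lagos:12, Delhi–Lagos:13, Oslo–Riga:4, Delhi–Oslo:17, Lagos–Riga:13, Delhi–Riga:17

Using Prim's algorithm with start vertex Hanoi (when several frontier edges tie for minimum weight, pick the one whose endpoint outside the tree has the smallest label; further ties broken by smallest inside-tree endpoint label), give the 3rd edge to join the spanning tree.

Prim's algorithm from Hanoi:
Step 1: frontier [Hanoi–Lagos 12, Delhi–Hanoi 17, Hanoi–Oslo 17] → take Hanoi–Lagos (12); add Lagos.
Step 2: frontier [Delhi–Hanoi 17, Hanoi–Oslo 17, Delhi–Lagos 13, Lagos–Riga 13] → take Delhi–Lagos (13); add Delhi.
Step 3: frontier [Delhi–Oslo 17, Delhi–Riga 17, Hanoi–Oslo 17, Lagos–Riga 13] → take Lagos–Riga (13); add Riga.
Step 4: frontier [Delhi–Oslo 17, Hanoi–Oslo 17, Oslo–Riga 4] → take Oslo–Riga (4); add Oslo.
The 3rd edge added is Lagos–Riga.

Lagos-Riga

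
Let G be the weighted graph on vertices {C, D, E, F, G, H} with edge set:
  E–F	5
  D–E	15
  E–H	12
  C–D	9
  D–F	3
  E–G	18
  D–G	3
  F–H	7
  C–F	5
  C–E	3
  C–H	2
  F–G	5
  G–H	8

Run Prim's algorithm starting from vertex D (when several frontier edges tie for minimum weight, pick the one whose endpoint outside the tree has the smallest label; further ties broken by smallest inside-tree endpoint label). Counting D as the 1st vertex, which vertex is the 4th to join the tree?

C

Prim's algorithm from D:
Step 1: cheapest edge leaving the tree is D–F (3); add F.
Step 2: cheapest edge leaving the tree is D–G (3); add G.
Step 3: cheapest edge leaving the tree is C–F (5); add C.
Step 4: cheapest edge leaving the tree is C–H (2); add H.
Step 5: cheapest edge leaving the tree is C–E (3); add E.
Vertex order: D, F, G, C, H, E. The 4th vertex is C.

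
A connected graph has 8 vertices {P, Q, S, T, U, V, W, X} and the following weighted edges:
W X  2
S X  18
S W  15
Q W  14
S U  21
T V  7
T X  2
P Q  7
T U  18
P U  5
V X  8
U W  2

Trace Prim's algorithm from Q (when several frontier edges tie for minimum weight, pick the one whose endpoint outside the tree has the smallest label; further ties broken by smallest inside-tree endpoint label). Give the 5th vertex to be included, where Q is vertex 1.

Prim, starting at Q.
Step 1: cheapest edge leaving the tree is P Q (7); add P.
Step 2: cheapest edge leaving the tree is P U (5); add U.
Step 3: cheapest edge leaving the tree is U W (2); add W.
Step 4: cheapest edge leaving the tree is W X (2); add X.
Step 5: cheapest edge leaving the tree is T X (2); add T.
Step 6: cheapest edge leaving the tree is T V (7); add V.
Step 7: cheapest edge leaving the tree is S W (15); add S.
Vertex order: Q, P, U, W, X, T, V, S. The 5th vertex is X.

X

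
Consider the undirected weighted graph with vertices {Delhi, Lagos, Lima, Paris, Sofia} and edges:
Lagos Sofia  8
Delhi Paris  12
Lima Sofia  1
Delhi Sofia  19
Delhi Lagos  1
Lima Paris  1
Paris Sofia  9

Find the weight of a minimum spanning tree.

11

Prim's algorithm from Lagos:
Step 1: frontier [Delhi Lagos 1, Lagos Sofia 8] → take Delhi Lagos (1); add Delhi.
Step 2: frontier [Delhi Paris 12, Delhi Sofia 19, Lagos Sofia 8] → take Lagos Sofia (8); add Sofia.
Step 3: frontier [Delhi Paris 12, Lima Sofia 1, Paris Sofia 9] → take Lima Sofia (1); add Lima.
Step 4: frontier [Delhi Paris 12, Lima Paris 1, Paris Sofia 9] → take Lima Paris (1); add Paris.
MST edges: Delhi Lagos, Lagos Sofia, Lima Sofia, Lima Paris; total weight 1+8+1+1 = 11.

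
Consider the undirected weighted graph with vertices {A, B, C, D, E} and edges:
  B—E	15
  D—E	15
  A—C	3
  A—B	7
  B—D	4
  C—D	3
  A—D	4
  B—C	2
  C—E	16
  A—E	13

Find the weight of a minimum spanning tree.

21

Kruskal: consider edges lightest-first.
B—C (2): add. Components now {A} {B,C} {D} {E}
A—C (3): add. Components now {A,B,C} {D} {E}
C—D (3): add. Components now {A,B,C,D} {E}
A—D (4): skip — A and D already connected.
B—D (4): skip — B and D already connected.
A—B (7): skip — A and B already connected.
A—E (13): add. Components now {A,B,C,D,E}
MST edges: B—C, A—C, C—D, A—E; total weight 2+3+3+13 = 21.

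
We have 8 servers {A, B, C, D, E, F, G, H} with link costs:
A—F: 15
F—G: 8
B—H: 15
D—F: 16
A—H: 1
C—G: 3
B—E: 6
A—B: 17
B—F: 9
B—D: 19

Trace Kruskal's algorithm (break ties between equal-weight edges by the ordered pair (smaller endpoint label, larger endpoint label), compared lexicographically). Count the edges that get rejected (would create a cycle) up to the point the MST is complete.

Sort edges by weight, then run Kruskal:
A—H (1): add — endpoints in different components.
C—G (3): add — endpoints in different components.
B—E (6): add — endpoints in different components.
F—G (8): add — endpoints in different components.
B—F (9): add — endpoints in different components.
A—F (15): add — endpoints in different components.
B—H (15): skip — B and H already connected.
D—F (16): add — endpoints in different components.
Edges rejected before the tree was complete: 1.

1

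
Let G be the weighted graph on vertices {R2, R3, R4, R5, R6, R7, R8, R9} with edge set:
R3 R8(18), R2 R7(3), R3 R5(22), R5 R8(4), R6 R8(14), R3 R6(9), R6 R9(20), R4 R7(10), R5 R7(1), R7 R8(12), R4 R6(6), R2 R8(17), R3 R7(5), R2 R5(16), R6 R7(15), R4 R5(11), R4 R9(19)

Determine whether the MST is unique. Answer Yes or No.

Yes

Kruskal's algorithm — process edges by increasing weight (ties by edge label):
R5 R7 (1): add — endpoints in different components.
R2 R7 (3): add — endpoints in different components.
R5 R8 (4): add — endpoints in different components.
R3 R7 (5): add — endpoints in different components.
R4 R6 (6): add — endpoints in different components.
R3 R6 (9): add — endpoints in different components.
R4 R7 (10): skip — R7 and R4 already connected.
R4 R5 (11): skip — R5 and R4 already connected.
R7 R8 (12): skip — R7 and R8 already connected.
R6 R8 (14): skip — R8 and R6 already connected.
R6 R7 (15): skip — R7 and R6 already connected.
R2 R5 (16): skip — R5 and R2 already connected.
R2 R8 (17): skip — R8 and R2 already connected.
R3 R8 (18): skip — R3 and R8 already connected.
R4 R9 (19): add — endpoints in different components.
Every non-tree edge has weight strictly greater than the heaviest edge on the tree path between its endpoints, so the MST is unique.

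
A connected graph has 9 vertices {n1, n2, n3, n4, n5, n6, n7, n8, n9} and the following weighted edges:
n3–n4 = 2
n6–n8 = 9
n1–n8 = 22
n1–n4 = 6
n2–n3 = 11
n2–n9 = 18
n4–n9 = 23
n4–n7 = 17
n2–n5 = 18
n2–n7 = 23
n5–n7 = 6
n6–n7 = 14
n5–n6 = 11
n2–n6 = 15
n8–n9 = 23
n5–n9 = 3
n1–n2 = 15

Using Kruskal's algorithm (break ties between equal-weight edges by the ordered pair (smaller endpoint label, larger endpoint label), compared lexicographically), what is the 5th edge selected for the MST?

Sort edges by weight, then run Kruskal:
n3–n4 (2): add — endpoints in different components.
n5–n9 (3): add — endpoints in different components.
n1–n4 (6): add — endpoints in different components.
n5–n7 (6): add — endpoints in different components.
n6–n8 (9): add — endpoints in different components.
n2–n3 (11): add — endpoints in different components.
n5–n6 (11): add — endpoints in different components.
n6–n7 (14): skip — n7 and n6 already connected.
n1–n2 (15): skip — n1 and n2 already connected.
n2–n6 (15): add — endpoints in different components.
The 5th edge added is n6–n8.

n6-n8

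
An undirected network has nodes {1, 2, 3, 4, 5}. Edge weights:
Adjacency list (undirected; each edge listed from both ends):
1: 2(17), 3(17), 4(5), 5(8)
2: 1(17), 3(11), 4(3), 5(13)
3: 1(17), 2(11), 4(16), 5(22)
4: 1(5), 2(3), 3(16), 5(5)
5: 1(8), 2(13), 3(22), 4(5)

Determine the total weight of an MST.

24

Sort edges by weight, then run Kruskal:
2—4 (3): add. Components now {1} {2,4} {3} {5}
1—4 (5): add. Components now {1,2,4} {3} {5}
4—5 (5): add. Components now {1,2,4,5} {3}
1—5 (8): skip — 1 and 5 already connected.
2—3 (11): add. Components now {1,2,3,4,5}
MST edges: 2—4, 1—4, 4—5, 2—3; total weight 3+5+5+11 = 24.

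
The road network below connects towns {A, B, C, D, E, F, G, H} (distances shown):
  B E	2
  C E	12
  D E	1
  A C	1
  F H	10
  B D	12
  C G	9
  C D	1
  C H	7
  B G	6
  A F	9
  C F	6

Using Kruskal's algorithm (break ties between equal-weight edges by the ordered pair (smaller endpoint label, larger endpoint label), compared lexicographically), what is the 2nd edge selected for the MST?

Kruskal's algorithm — process edges by increasing weight (ties by edge label):
A C (1): add — endpoints in different components.
C D (1): add — endpoints in different components.
D E (1): add — endpoints in different components.
B E (2): add — endpoints in different components.
B G (6): add — endpoints in different components.
C F (6): add — endpoints in different components.
C H (7): add — endpoints in different components.
The 2nd edge added is C D.

C-D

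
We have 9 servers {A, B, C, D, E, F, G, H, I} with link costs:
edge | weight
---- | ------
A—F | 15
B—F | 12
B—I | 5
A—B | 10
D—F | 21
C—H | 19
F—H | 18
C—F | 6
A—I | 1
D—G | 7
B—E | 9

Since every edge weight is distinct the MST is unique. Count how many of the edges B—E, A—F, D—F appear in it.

2

Kruskal: consider edges lightest-first.
A—I (1): add — endpoints in different components.
B—I (5): add — endpoints in different components.
C—F (6): add — endpoints in different components.
D—G (7): add — endpoints in different components.
B—E (9): add — endpoints in different components.
A—B (10): skip — A and B already connected.
B—F (12): add — endpoints in different components.
A—F (15): skip — A and F already connected.
F—H (18): add — endpoints in different components.
C—H (19): skip — C and H already connected.
D—F (21): add — endpoints in different components.
MST edge set: {A—I, B—I, C—F, D—G, B—E, B—F, F—H, D—F}.
Of the listed edges, {B—E, D—F} are in the MST → 2.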